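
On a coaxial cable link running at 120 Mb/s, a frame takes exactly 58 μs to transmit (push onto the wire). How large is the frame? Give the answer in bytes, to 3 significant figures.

L = R × t_tx = 120000000 b/s × 5.8e-05 s = 6960 bits.
In bytes: 6960 / 8 = 870 bytes.

870 bytes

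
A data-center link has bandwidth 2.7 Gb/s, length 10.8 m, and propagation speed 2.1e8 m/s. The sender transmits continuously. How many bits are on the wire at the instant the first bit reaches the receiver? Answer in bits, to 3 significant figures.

Propagation delay = 10.8 / 210000000 = 5.14286e-08 s.
BDP = R × t_prop = 2700000000 × 5.14286e-08 = 138.857 bits.

139 bits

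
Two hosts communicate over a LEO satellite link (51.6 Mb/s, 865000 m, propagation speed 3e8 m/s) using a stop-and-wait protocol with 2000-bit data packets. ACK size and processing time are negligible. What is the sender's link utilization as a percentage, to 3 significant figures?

t_tx = L/R = 2000/51600000 = 3.87597e-05 s.
t_prop = 865000/300000000 = 0.00288333 s; RTT = 0.00576667 s.
Cycle = t_tx + RTT = 0.00580543 s.
Utilization = t_tx / cycle = 3.87597e-05/0.00580543 = 0.668 %.

0.668 %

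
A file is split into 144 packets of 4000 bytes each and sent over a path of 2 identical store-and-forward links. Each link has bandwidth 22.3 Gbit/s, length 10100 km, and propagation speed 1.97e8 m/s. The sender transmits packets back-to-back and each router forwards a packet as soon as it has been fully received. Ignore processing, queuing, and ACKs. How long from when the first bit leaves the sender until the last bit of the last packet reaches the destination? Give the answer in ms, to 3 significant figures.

103 ms

Per-hop transmission t_tx = L/R = 32000/22300000000 = 0.00143498 ms.
Per-hop propagation t_prop = 10100000/197000000 = 51.269 ms.
Pipeline fill: first packet needs 2·t_tx to clear all hops; remaining 143 packets each add one t_tx.
Total = (2+144-1)·t_tx + 2·t_prop = 145·0.00143498 + 2·51.269 = 103 ms.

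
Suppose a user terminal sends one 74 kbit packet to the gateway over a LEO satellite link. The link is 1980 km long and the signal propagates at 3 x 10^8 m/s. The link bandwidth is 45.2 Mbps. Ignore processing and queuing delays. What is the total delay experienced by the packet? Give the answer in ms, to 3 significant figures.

L = 74000 bits.
Transmission delay = L/R = 74000 / 45200000 = 1.63717 ms.
Propagation delay = d/s = 1980000 m / 300000000 m/s = 6.6 ms.
Total = 8.24 ms.

8.24 ms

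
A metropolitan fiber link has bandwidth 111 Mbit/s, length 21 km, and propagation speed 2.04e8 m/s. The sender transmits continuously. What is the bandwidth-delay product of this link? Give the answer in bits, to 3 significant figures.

Propagation delay = 21000 / 204000000 = 0.000102941 s.
BDP = R × t_prop = 111000000 × 0.000102941 = 11426.5 bits.

11400 bits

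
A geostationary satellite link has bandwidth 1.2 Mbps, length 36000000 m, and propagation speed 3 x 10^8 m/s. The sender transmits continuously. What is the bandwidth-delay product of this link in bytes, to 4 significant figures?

18000 bytes

Propagation delay = 36000000 / 300000000 = 0.12 s.
BDP = R × t_prop = 1200000 × 0.12 = 144000 bits.
In bytes: 144000/8 = 18000 bytes.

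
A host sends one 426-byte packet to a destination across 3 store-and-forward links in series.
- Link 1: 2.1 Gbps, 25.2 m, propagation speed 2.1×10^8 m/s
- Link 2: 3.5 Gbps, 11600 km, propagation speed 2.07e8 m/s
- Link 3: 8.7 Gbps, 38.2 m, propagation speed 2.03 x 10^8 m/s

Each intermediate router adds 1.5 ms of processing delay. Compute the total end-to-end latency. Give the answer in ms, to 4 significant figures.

59.04 ms

L = 426 × 8 = 3408 bits.
Transmission delays (L/R per hop): 0.00162286, 0.000973714, 0.000391724 ms; sum = 0.0029883 ms.
Propagation delays (d/s per hop): 0.00012, 56.0386, 0.000188177 ms; sum = 56.039 ms.
Processing at 2 router(s): 2 × 1.5 ms = 3 ms.
End-to-end = 59.04 ms.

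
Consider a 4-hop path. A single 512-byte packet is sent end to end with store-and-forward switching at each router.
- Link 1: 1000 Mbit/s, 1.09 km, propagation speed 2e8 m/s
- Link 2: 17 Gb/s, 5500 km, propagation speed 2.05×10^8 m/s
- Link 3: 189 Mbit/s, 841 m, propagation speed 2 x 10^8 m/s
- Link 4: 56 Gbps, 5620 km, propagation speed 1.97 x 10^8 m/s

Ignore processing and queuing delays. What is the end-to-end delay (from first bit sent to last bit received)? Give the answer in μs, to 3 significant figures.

55400 μs

L = 512 × 8 = 4096 bits.
Transmission delays (L/R per hop): 4.096, 0.240941, 21.672, 0.0731429 μs; sum = 26.082 μs.
Propagation delays (d/s per hop): 5.45, 26829.3, 4.205, 28527.9 μs; sum = 55366.8 μs.
End-to-end = 55400 μs.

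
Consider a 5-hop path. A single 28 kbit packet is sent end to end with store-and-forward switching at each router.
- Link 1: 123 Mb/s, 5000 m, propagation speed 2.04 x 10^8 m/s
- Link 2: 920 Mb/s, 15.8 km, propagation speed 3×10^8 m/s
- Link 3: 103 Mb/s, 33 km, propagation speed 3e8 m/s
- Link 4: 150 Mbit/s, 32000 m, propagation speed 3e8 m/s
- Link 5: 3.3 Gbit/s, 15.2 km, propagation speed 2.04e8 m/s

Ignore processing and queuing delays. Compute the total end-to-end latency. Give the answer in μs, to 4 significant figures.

1093 μs

L = 28000 bits.
Transmission delays (L/R per hop): 227.642, 30.4348, 271.845, 186.667, 8.48485 μs; sum = 725.073 μs.
Propagation delays (d/s per hop): 24.5098, 52.6667, 110, 106.667, 74.5098 μs; sum = 368.353 μs.
End-to-end = 1093 μs.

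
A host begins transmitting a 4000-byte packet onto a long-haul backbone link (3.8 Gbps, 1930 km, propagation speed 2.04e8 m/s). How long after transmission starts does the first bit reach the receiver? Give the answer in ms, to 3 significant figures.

First bit experiences only propagation delay: d/s = 1930000/204000000 = 9.46 ms.

9.46 ms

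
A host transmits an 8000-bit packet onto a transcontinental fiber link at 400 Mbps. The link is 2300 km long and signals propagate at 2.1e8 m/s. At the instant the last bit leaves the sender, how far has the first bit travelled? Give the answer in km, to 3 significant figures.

t_tx = L/R = 8000/400000000 = 2e-05 s.
Distance = s × t_tx = 210000000 × 2e-05 = 4.20 km.

4.20 km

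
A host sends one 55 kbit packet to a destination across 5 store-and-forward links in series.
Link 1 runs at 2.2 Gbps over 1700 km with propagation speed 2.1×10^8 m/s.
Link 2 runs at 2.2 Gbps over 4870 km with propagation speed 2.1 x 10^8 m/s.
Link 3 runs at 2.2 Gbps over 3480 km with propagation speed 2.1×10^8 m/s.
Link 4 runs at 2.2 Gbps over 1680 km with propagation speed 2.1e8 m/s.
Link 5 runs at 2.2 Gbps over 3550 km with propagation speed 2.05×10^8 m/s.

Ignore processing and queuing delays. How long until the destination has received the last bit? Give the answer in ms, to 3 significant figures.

73.3 ms

L = 55000 bits.
Transmission delay per hop = L/R = 55000/2200000000 = 0.025 ms; 5 hops → 0.125 ms.
Propagation delays (d/s per hop): 8.09524, 23.1905, 16.5714, 8, 17.3171 ms; sum = 73.1742 ms.
End-to-end = 73.3 ms.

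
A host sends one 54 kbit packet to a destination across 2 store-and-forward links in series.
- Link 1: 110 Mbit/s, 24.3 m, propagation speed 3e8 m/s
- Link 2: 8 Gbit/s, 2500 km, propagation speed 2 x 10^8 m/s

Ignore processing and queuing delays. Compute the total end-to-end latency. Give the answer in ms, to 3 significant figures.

L = 54000 bits.
Transmission delays (L/R per hop): 0.490909, 0.00675 ms; sum = 0.497659 ms.
Propagation delays (d/s per hop): 8.1e-05, 12.5 ms; sum = 12.5001 ms.
End-to-end = 13.0 ms.

13.0 ms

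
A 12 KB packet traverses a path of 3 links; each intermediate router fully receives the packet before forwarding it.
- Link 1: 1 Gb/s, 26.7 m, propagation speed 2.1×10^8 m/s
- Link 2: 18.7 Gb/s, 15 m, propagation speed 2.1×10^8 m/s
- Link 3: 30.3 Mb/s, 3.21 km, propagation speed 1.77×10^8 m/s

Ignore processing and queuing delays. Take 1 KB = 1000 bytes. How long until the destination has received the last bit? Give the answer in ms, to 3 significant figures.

L = 96000 bits.
Transmission delays (L/R per hop): 0.096, 0.00513369, 3.16832 ms; sum = 3.26945 ms.
Propagation delays (d/s per hop): 0.000127143, 7.14286e-05, 0.0181356 ms; sum = 0.0183342 ms.
End-to-end = 3.29 ms.

3.29 ms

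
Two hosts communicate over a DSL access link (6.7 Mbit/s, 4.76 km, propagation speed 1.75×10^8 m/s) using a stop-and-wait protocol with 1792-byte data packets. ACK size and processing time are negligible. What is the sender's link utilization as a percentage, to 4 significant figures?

97.52 %

t_tx = L/R = 14336/6700000 = 0.0021397 s.
t_prop = 4760/175000000 = 2.72e-05 s; RTT = 5.44e-05 s.
Cycle = t_tx + RTT = 0.0021941 s.
Utilization = t_tx / cycle = 0.0021397/0.0021941 = 97.52 %.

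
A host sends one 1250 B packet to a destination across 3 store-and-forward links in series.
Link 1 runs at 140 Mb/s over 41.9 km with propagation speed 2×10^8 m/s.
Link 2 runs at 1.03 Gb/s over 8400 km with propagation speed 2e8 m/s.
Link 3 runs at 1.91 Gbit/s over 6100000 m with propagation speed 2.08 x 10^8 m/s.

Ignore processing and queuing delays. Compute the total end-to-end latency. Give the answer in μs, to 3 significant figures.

71600 μs

L = 1250 × 8 = 10000 bits.
Transmission delays (L/R per hop): 71.4286, 9.70874, 5.2356 μs; sum = 86.3729 μs.
Propagation delays (d/s per hop): 209.5, 42000, 29326.9 μs; sum = 71536.4 μs.
End-to-end = 71600 μs.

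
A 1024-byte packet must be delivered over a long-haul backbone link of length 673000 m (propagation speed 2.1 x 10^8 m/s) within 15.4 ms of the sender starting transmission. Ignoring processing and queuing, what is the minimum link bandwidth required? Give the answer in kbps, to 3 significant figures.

672 kbps

L = 8192 bits.
Propagation delay = 673000 / 210000000 = 3.20476 ms.
Transmission budget = 15.4 − 3.20476 = 12.1952 ms.
R ≥ L / t_tx = 8192 bits / 0.0121952 s = 672 kbps.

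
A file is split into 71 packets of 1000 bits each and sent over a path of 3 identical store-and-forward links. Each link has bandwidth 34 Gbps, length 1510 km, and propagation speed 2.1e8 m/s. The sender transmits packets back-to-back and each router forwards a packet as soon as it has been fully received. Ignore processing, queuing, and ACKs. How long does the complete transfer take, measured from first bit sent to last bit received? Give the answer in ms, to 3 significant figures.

21.6 ms

Per-hop transmission t_tx = L/R = 1000/34000000000 = 2.94118e-05 ms.
Per-hop propagation t_prop = 1510000/210000000 = 7.19048 ms.
Pipeline fill: first packet needs 3·t_tx to clear all hops; remaining 70 packets each add one t_tx.
Total = (3+71-1)·t_tx + 3·t_prop = 73·2.94118e-05 + 3·7.19048 = 21.6 ms.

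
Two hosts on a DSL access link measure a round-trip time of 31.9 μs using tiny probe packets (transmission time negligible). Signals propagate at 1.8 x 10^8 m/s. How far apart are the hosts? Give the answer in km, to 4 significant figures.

One-way propagation = RTT/2 = 15.95 μs.
d = s × t = 180000000 × 1.595e-05 = 2.871 km.

2.871 km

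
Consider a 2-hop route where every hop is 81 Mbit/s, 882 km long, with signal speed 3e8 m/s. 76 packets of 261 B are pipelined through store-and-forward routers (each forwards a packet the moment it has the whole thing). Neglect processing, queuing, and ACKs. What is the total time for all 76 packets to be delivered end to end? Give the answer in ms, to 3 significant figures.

7.86 ms

Per-hop transmission t_tx = L/R = 2088/81000000 = 0.0257778 ms.
Per-hop propagation t_prop = 882000/300000000 = 2.94 ms.
Pipeline fill: first packet needs 2·t_tx to clear all hops; remaining 75 packets each add one t_tx.
Total = (2+76-1)·t_tx + 2·t_prop = 77·0.0257778 + 2·2.94 = 7.86 ms.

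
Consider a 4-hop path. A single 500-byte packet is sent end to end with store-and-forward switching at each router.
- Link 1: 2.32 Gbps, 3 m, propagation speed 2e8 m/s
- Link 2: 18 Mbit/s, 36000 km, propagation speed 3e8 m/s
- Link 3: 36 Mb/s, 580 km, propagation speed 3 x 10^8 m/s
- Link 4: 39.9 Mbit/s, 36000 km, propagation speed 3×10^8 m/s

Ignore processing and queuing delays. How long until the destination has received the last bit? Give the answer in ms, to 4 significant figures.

242.4 ms

L = 500 × 8 = 4000 bits.
Transmission delays (L/R per hop): 0.00172414, 0.222222, 0.111111, 0.100251 ms; sum = 0.435308 ms.
Propagation delays (d/s per hop): 1.5e-05, 120, 1.93333, 120 ms; sum = 241.933 ms.
End-to-end = 242.4 ms.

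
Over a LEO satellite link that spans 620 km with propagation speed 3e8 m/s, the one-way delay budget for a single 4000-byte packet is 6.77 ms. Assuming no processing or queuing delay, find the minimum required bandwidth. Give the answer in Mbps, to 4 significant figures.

L = 32000 bits.
Propagation delay = 620000 / 300000000 = 2.06667 ms.
Transmission budget = 6.77 − 2.06667 = 4.70333 ms.
R ≥ L / t_tx = 32000 bits / 0.00470333 s = 6.804 Mbps.

6.804 Mbps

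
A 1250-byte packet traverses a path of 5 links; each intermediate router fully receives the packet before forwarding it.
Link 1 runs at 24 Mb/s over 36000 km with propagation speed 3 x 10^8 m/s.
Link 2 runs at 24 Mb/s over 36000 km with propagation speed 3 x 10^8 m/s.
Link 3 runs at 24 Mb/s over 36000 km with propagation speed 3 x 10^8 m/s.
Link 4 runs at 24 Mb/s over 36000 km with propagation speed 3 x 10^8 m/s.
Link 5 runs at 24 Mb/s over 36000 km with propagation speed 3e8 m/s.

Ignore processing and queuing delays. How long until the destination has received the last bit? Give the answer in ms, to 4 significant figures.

602.1 ms

L = 1250 × 8 = 10000 bits.
Transmission delay per hop = L/R = 10000/24000000 = 0.416667 ms; 5 hops → 2.08333 ms.
Propagation delays (d/s per hop): 120, 120, 120, 120, 120 ms; sum = 600 ms.
End-to-end = 602.1 ms.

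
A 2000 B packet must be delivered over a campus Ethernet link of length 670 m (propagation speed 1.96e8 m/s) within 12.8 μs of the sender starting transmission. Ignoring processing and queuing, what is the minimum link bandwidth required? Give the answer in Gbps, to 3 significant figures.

L = 16000 bits.
Propagation delay = 670 / 196000000 = 3.41837 μs.
Transmission budget = 12.8 − 3.41837 = 9.38163 μs.
R ≥ L / t_tx = 16000 bits / 9.38163e-06 s = 1.71 Gbps.

1.71 Gbps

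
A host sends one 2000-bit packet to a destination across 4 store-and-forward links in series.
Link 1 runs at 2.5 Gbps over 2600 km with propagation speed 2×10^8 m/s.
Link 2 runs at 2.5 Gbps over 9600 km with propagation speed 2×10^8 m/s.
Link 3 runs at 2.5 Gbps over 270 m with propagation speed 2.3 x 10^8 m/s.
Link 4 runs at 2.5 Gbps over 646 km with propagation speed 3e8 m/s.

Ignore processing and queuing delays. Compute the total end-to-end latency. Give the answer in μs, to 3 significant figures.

63200 μs

Transmission delay per hop = L/R = 2000/2500000000 = 0.8 μs; 4 hops → 3.2 μs.
Propagation delays (d/s per hop): 13000, 48000, 1.17391, 2153.33 μs; sum = 63154.5 μs.
End-to-end = 63200 μs.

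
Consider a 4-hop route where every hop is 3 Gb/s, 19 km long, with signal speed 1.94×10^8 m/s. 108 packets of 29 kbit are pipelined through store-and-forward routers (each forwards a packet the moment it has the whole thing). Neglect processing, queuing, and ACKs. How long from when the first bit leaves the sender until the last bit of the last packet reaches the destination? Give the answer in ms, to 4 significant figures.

Per-hop transmission t_tx = L/R = 29000/3000000000 = 0.00966667 ms.
Per-hop propagation t_prop = 19000/194000000 = 0.0979381 ms.
Pipeline fill: first packet needs 4·t_tx to clear all hops; remaining 107 packets each add one t_tx.
Total = (4+108-1)·t_tx + 4·t_prop = 111·0.00966667 + 4·0.0979381 = 1.465 ms.

1.465 ms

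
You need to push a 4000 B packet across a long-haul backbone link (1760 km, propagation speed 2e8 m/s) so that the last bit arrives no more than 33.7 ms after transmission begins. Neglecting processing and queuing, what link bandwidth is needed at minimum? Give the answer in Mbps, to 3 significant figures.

L = 32000 bits.
Propagation delay = 1760000 / 200000000 = 8.8 ms.
Transmission budget = 33.7 − 8.8 = 24.9 ms.
R ≥ L / t_tx = 32000 bits / 0.0249 s = 1.29 Mbps.

1.29 Mbps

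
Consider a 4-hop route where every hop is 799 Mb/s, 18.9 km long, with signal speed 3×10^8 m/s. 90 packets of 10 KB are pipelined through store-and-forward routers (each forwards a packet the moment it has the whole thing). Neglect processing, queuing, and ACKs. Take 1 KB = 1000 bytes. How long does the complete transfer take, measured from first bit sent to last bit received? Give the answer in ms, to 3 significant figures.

9.56 ms

Per-hop transmission t_tx = L/R = 80000/799000000 = 0.100125 ms.
Per-hop propagation t_prop = 18900/300000000 = 0.063 ms.
Pipeline fill: first packet needs 4·t_tx to clear all hops; remaining 89 packets each add one t_tx.
Total = (4+90-1)·t_tx + 4·t_prop = 93·0.100125 + 4·0.063 = 9.56 ms.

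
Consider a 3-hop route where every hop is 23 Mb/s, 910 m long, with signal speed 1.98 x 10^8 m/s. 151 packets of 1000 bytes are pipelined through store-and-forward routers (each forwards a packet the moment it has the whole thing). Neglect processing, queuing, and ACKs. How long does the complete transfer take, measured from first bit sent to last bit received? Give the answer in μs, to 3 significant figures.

53200 μs

Per-hop transmission t_tx = L/R = 8000/23000000 = 347.826 μs.
Per-hop propagation t_prop = 910/198000000 = 4.59596 μs.
Pipeline fill: first packet needs 3·t_tx to clear all hops; remaining 150 packets each add one t_tx.
Total = (3+151-1)·t_tx + 3·t_prop = 153·347.826 + 3·4.59596 = 53200 μs.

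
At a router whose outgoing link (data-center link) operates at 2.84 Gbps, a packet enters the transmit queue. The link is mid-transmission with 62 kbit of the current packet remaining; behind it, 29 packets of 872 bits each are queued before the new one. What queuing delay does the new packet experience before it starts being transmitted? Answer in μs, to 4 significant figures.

30.74 μs

Each queued packet: L/R = 872/2840000000 = 0.307042 μs.
29 queued → 8.90423 μs.
Plus remaining 62000 bits of current packet: 21.831 μs.
Queuing delay = 30.74 μs.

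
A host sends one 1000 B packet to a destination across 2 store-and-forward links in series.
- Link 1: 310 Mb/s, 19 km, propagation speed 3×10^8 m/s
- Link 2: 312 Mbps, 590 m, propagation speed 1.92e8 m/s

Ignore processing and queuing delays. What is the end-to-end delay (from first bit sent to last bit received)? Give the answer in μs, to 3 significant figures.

L = 1000 × 8 = 8000 bits.
Transmission delays (L/R per hop): 25.8065, 25.641 μs; sum = 51.4475 μs.
Propagation delays (d/s per hop): 63.3333, 3.07292 μs; sum = 66.4063 μs.
End-to-end = 118 μs.

118 μs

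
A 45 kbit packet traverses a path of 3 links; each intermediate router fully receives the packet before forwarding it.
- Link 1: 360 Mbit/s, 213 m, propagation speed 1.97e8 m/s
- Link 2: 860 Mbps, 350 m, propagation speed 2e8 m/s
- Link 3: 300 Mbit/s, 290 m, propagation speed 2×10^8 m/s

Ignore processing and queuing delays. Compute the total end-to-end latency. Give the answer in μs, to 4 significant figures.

331.6 μs

L = 45000 bits.
Transmission delays (L/R per hop): 125, 52.3256, 150 μs; sum = 327.326 μs.
Propagation delays (d/s per hop): 1.08122, 1.75, 1.45 μs; sum = 4.28122 μs.
End-to-end = 331.6 μs.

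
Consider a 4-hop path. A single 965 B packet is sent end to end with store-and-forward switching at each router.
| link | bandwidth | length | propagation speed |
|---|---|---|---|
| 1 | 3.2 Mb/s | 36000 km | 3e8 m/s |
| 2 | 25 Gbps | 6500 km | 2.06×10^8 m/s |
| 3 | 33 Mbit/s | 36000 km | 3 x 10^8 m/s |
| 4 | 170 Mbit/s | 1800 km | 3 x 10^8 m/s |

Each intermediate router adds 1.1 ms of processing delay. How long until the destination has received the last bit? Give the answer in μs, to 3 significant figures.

284000 μs

L = 965 × 8 = 7720 bits.
Transmission delays (L/R per hop): 2412.5, 0.3088, 233.939, 45.4118 μs; sum = 2692.16 μs.
Propagation delays (d/s per hop): 120000, 31553.4, 120000, 6000 μs; sum = 277553 μs.
Processing at 3 router(s): 3 × 1.1 ms = 3300 μs.
End-to-end = 284000 μs.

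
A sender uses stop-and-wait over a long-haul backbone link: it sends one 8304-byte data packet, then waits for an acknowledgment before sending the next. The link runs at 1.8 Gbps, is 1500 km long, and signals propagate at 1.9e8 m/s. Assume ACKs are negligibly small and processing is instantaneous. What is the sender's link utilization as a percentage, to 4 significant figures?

0.2332 %

t_tx = L/R = 66432/1800000000 = 3.69067e-05 s.
t_prop = 1500000/190000000 = 0.00789474 s; RTT = 0.0157895 s.
Cycle = t_tx + RTT = 0.0158264 s.
Utilization = t_tx / cycle = 3.69067e-05/0.0158264 = 0.2332 %.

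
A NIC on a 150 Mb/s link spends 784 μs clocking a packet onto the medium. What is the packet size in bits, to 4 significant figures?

L = R × t_tx = 150000000 b/s × 0.000784 s = 117600 bits.

117600 bits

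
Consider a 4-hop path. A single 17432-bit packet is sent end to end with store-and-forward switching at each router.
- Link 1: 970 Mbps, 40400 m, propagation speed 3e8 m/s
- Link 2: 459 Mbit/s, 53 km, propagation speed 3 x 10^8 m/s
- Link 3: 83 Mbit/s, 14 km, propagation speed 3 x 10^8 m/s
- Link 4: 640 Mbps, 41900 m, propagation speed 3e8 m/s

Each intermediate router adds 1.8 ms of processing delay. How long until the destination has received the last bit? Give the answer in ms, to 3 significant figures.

6.19 ms

Transmission delays (L/R per hop): 0.0179711, 0.0379782, 0.210024, 0.0272375 ms; sum = 0.293211 ms.
Propagation delays (d/s per hop): 0.134667, 0.176667, 0.0466667, 0.139667 ms; sum = 0.497667 ms.
Processing at 3 router(s): 3 × 1.8 ms = 5.4 ms.
End-to-end = 6.19 ms.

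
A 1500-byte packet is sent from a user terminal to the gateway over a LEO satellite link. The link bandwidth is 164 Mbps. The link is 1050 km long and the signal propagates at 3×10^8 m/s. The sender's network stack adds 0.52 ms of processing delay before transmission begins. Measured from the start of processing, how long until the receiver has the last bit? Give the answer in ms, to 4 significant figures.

4.093 ms

L = 1500 × 8 = 12000 bits.
Transmission delay = L/R = 12000 / 164000000 = 0.0731707 ms.
Propagation delay = d/s = 1050000 m / 300000000 m/s = 3.5 ms.
Plus processing delay 0.52 ms = 0.52 ms.
Total = 4.093 ms.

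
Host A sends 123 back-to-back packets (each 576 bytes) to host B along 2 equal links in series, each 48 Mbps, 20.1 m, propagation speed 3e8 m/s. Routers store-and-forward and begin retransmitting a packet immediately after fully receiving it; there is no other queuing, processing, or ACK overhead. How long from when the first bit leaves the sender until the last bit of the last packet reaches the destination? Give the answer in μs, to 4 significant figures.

Per-hop transmission t_tx = L/R = 4608/48000000 = 96 μs.
Per-hop propagation t_prop = 20.1/300000000 = 0.067 μs.
Pipeline fill: first packet needs 2·t_tx to clear all hops; remaining 122 packets each add one t_tx.
Total = (2+123-1)·t_tx + 2·t_prop = 124·96 + 2·0.067 = 11900 μs.

11900 μs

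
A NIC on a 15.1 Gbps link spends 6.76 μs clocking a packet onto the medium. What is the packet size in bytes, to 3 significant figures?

L = R × t_tx = 15100000000 b/s × 6.76e-06 s = 102076 bits.
In bytes: 102076 / 8 = 12800 bytes.

12800 bytes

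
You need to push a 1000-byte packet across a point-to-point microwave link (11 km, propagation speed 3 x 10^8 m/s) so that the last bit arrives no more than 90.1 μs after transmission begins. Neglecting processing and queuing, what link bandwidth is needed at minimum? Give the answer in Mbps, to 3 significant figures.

L = 8000 bits.
Propagation delay = 11000 / 300000000 = 36.6667 μs.
Transmission budget = 90.1 − 36.6667 = 53.4333 μs.
R ≥ L / t_tx = 8000 bits / 5.34333e-05 s = 150 Mbps.

150 Mbps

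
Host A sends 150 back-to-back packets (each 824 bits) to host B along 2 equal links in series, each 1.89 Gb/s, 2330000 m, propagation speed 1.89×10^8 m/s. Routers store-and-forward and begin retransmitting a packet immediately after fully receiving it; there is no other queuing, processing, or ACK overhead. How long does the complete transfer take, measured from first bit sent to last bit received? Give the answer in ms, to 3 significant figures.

Per-hop transmission t_tx = L/R = 824/1890000000 = 0.000435979 ms.
Per-hop propagation t_prop = 2330000/189000000 = 12.328 ms.
Pipeline fill: first packet needs 2·t_tx to clear all hops; remaining 149 packets each add one t_tx.
Total = (2+150-1)·t_tx + 2·t_prop = 151·0.000435979 + 2·12.328 = 24.7 ms.

24.7 ms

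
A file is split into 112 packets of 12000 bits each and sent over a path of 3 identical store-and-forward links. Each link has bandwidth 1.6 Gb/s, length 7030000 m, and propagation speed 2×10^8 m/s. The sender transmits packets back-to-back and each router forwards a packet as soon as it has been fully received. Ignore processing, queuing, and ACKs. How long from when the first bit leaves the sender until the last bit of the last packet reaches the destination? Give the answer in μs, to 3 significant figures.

Per-hop transmission t_tx = L/R = 12000/1600000000 = 7.5 μs.
Per-hop propagation t_prop = 7030000/200000000 = 35150 μs.
Pipeline fill: first packet needs 3·t_tx to clear all hops; remaining 111 packets each add one t_tx.
Total = (3+112-1)·t_tx + 3·t_prop = 114·7.5 + 3·35150 = 106000 μs.

106000 μs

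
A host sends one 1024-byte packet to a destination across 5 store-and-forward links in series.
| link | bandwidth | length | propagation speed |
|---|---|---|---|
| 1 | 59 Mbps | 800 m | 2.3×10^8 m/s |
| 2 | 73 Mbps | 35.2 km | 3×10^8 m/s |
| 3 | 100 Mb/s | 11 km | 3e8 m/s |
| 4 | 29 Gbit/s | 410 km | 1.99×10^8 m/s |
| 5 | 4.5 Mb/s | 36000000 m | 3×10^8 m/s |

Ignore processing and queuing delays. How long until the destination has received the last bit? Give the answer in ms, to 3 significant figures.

124 ms

L = 1024 × 8 = 8192 bits.
Transmission delays (L/R per hop): 0.138847, 0.112219, 0.08192, 0.000282483, 1.82044 ms; sum = 2.15371 ms.
Propagation delays (d/s per hop): 0.00347826, 0.117333, 0.0366667, 2.0603, 120 ms; sum = 122.218 ms.
End-to-end = 124 ms.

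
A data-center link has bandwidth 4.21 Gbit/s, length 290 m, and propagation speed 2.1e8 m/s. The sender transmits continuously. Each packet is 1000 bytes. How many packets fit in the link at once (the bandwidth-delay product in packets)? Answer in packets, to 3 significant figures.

0.727 packets

Propagation delay = 290 / 210000000 = 1.38095e-06 s.
BDP = R × t_prop = 4210000000 × 1.38095e-06 = 5813.81 bits.
In packets of 8000 bits: 0.727 packets.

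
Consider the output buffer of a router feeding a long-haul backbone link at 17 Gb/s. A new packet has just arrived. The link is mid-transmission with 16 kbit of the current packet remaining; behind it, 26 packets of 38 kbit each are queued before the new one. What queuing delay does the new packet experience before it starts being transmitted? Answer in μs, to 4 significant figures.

59.06 μs

Each queued packet: L/R = 38000/17000000000 = 2.23529 μs.
26 queued → 58.1176 μs.
Plus remaining 16000 bits of current packet: 0.941176 μs.
Queuing delay = 59.06 μs.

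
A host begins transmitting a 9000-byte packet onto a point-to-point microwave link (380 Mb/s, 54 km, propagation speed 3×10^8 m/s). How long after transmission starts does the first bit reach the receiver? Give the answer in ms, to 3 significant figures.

0.180 ms

First bit experiences only propagation delay: d/s = 54000/300000000 = 0.180 ms.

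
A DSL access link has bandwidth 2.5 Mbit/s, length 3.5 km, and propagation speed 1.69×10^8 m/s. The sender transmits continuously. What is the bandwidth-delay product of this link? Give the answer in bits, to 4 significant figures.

51.78 bits

Propagation delay = 3500 / 169000000 = 2.07101e-05 s.
BDP = R × t_prop = 2500000 × 2.07101e-05 = 51.7751 bits.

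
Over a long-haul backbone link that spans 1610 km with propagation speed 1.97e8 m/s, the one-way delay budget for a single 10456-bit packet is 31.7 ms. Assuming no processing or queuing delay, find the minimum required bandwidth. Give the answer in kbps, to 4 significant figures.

444.4 kbps

Propagation delay = 1610000 / 197000000 = 8.17259 ms.
Transmission budget = 31.7 − 8.17259 = 23.5274 ms.
R ≥ L / t_tx = 10456 bits / 0.0235274 s = 444.4 kbps.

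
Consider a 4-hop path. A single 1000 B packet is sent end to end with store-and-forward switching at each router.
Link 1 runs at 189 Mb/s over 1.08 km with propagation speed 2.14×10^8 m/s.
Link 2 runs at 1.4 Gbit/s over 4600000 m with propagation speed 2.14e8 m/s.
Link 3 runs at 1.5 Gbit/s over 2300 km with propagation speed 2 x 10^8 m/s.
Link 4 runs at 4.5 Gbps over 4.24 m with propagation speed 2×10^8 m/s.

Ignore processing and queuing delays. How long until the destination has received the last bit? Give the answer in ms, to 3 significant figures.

L = 1000 × 8 = 8000 bits.
Transmission delays (L/R per hop): 0.042328, 0.00571429, 0.00533333, 0.00177778 ms; sum = 0.0551534 ms.
Propagation delays (d/s per hop): 0.00504673, 21.4953, 11.5, 2.12e-05 ms; sum = 33.0004 ms.
End-to-end = 33.1 ms.

33.1 ms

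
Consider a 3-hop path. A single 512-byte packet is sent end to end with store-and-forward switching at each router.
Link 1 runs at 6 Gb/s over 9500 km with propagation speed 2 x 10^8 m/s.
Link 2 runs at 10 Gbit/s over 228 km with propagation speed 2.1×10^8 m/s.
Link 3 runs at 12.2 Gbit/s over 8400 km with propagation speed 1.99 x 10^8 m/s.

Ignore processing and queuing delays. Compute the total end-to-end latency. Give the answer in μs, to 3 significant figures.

L = 512 × 8 = 4096 bits.
Transmission delays (L/R per hop): 0.682667, 0.4096, 0.335738 μs; sum = 1.428 μs.
Propagation delays (d/s per hop): 47500, 1085.71, 42211.1 μs; sum = 90796.8 μs.
End-to-end = 90800 μs.

90800 μs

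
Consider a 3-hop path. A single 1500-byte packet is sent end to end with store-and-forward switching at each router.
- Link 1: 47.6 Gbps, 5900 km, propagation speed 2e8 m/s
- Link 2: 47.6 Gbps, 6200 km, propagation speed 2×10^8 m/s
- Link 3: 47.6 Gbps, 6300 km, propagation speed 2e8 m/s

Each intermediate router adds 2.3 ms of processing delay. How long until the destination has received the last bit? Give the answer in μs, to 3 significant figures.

96600 μs

L = 1500 × 8 = 12000 bits.
Transmission delay per hop = L/R = 12000/47600000000 = 0.252101 μs; 3 hops → 0.756303 μs.
Propagation delays (d/s per hop): 29500, 31000, 31500 μs; sum = 92000 μs.
Processing at 2 router(s): 2 × 2.3 ms = 4600 μs.
End-to-end = 96600 μs.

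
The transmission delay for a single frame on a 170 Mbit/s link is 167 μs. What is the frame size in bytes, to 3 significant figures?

3550 bytes

L = R × t_tx = 170000000 b/s × 0.000167 s = 28390 bits.
In bytes: 28390 / 8 = 3550 bytes.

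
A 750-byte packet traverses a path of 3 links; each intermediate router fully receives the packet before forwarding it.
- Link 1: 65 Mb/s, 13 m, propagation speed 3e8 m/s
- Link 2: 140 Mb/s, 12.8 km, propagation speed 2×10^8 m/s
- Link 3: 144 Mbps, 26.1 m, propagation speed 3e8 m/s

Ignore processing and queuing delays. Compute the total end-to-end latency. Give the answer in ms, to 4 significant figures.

0.2410 ms

L = 750 × 8 = 6000 bits.
Transmission delays (L/R per hop): 0.0923077, 0.0428571, 0.0416667 ms; sum = 0.176832 ms.
Propagation delays (d/s per hop): 4.33333e-05, 0.064, 8.7e-05 ms; sum = 0.0641303 ms.
End-to-end = 0.2410 ms.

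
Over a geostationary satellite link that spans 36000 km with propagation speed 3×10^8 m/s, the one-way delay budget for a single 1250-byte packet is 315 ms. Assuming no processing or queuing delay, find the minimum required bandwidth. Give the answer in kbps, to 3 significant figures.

L = 10000 bits.
Propagation delay = 36000000 / 300000000 = 120 ms.
Transmission budget = 315 − 120 = 195 ms.
R ≥ L / t_tx = 10000 bits / 0.195 s = 51.3 kbps.

51.3 kbps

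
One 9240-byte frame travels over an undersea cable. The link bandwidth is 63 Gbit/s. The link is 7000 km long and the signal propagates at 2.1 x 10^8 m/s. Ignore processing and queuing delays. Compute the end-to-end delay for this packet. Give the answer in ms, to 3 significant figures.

33.3 ms

L = 9240 × 8 = 73920 bits.
Transmission delay = L/R = 73920 / 63000000000 = 0.00117333 ms.
Propagation delay = d/s = 7000000 m / 210000000 m/s = 33.3333 ms.
Total = 33.3 ms.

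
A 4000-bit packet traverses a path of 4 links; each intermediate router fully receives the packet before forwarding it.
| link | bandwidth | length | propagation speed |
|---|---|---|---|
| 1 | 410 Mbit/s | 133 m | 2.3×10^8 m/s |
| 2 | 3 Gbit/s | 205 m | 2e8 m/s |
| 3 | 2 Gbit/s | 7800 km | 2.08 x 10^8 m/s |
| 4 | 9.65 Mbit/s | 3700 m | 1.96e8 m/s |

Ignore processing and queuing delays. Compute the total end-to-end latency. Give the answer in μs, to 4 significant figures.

Transmission delays (L/R per hop): 9.7561, 1.33333, 2, 414.508 μs; sum = 427.597 μs.
Propagation delays (d/s per hop): 0.578261, 1.025, 37500, 18.8776 μs; sum = 37520.5 μs.
End-to-end = 37950 μs.

37950 μs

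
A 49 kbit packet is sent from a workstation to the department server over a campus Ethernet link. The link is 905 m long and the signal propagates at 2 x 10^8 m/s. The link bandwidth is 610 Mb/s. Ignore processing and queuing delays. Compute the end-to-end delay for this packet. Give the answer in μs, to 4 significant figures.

L = 49000 bits.
Transmission delay = L/R = 49000 / 610000000 = 80.3279 μs.
Propagation delay = d/s = 905 m / 200000000 m/s = 4.525 μs.
Total = 84.85 μs.

84.85 μs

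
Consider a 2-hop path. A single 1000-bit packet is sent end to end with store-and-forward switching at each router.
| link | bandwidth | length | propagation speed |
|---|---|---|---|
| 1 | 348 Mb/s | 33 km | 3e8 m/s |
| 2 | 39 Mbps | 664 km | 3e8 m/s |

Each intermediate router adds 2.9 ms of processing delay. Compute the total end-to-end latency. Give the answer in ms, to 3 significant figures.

Transmission delays (L/R per hop): 0.00287356, 0.025641 ms; sum = 0.0285146 ms.
Propagation delays (d/s per hop): 0.11, 2.21333 ms; sum = 2.32333 ms.
Processing at 1 router(s): 1 × 2.9 ms = 2.9 ms.
End-to-end = 5.25 ms.

5.25 ms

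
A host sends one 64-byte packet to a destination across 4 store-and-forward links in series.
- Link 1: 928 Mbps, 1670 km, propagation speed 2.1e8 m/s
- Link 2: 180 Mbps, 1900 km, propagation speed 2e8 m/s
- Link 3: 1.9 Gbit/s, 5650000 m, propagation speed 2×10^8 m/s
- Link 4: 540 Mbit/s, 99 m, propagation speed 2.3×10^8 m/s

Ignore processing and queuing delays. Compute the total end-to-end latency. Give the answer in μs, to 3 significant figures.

L = 64 × 8 = 512 bits.
Transmission delays (L/R per hop): 0.551724, 2.84444, 0.269474, 0.948148 μs; sum = 4.61379 μs.
Propagation delays (d/s per hop): 7952.38, 9500, 28250, 0.430435 μs; sum = 45702.8 μs.
End-to-end = 45700 μs.

45700 μs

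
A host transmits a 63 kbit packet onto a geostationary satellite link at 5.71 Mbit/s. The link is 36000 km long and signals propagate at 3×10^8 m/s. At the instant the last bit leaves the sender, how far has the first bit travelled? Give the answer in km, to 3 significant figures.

t_tx = L/R = 63000/5710000 = 0.0110333 s.
Distance = s × t_tx = 300000000 × 0.0110333 = 3310 km.

3310 km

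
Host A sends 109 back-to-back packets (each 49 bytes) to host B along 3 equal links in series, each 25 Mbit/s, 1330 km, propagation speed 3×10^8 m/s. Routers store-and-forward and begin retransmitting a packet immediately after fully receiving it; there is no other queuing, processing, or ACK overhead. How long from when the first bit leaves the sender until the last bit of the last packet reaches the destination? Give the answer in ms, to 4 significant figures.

Per-hop transmission t_tx = L/R = 392/25000000 = 0.01568 ms.
Per-hop propagation t_prop = 1330000/300000000 = 4.43333 ms.
Pipeline fill: first packet needs 3·t_tx to clear all hops; remaining 108 packets each add one t_tx.
Total = (3+109-1)·t_tx + 3·t_prop = 111·0.01568 + 3·4.43333 = 15.04 ms.

15.04 ms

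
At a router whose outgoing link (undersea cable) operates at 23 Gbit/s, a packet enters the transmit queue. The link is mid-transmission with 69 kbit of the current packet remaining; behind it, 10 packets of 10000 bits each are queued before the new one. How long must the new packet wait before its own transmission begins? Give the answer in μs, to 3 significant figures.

7.35 μs

Each queued packet: L/R = 10000/23000000000 = 0.434783 μs.
10 queued → 4.34783 μs.
Plus remaining 69000 bits of current packet: 3 μs.
Queuing delay = 7.35 μs.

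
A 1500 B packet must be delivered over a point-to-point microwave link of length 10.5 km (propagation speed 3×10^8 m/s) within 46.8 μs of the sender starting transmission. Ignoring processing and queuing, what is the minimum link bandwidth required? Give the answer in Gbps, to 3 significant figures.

1.02 Gbps

L = 12000 bits.
Propagation delay = 10500 / 300000000 = 35 μs.
Transmission budget = 46.8 − 35 = 11.8 μs.
R ≥ L / t_tx = 12000 bits / 1.18e-05 s = 1.02 Gbps.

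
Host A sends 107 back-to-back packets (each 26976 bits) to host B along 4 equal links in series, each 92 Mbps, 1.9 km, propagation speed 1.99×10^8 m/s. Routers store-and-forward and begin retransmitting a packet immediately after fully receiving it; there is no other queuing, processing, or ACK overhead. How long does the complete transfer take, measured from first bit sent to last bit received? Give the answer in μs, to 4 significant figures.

32290 μs

Per-hop transmission t_tx = L/R = 26976/92000000 = 293.217 μs.
Per-hop propagation t_prop = 1900/199000000 = 9.54774 μs.
Pipeline fill: first packet needs 4·t_tx to clear all hops; remaining 106 packets each add one t_tx.
Total = (4+107-1)·t_tx + 4·t_prop = 110·293.217 + 4·9.54774 = 32290 μs.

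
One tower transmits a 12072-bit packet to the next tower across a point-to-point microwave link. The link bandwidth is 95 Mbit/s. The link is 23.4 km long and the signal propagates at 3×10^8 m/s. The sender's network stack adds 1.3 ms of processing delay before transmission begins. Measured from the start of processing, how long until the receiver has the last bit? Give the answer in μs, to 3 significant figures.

1510 μs

Transmission delay = L/R = 12072 / 95000000 = 127.074 μs.
Propagation delay = d/s = 23400 m / 300000000 m/s = 78 μs.
Plus processing delay 1.3 ms = 1300 μs.
Total = 1510 μs.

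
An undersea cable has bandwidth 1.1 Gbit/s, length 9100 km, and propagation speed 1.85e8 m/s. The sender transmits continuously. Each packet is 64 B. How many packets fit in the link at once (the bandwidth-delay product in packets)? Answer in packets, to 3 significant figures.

106000 packets

Propagation delay = 9100000 / 185000000 = 0.0491892 s.
BDP = R × t_prop = 1100000000 × 0.0491892 = 54108100 bits.
In packets of 512 bits: 106000 packets.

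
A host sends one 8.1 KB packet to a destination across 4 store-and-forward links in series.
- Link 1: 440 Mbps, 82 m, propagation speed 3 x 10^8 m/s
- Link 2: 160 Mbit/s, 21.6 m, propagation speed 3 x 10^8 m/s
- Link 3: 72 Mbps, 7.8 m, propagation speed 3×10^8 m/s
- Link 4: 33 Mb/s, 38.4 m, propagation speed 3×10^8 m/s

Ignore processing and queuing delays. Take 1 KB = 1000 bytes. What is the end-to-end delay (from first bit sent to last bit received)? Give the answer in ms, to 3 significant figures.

L = 64800 bits.
Transmission delays (L/R per hop): 0.147273, 0.405, 0.9, 1.96364 ms; sum = 3.41591 ms.
Propagation delays (d/s per hop): 0.000273333, 7.2e-05, 2.6e-05, 0.000128 ms; sum = 0.000499333 ms.
End-to-end = 3.42 ms.

3.42 ms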